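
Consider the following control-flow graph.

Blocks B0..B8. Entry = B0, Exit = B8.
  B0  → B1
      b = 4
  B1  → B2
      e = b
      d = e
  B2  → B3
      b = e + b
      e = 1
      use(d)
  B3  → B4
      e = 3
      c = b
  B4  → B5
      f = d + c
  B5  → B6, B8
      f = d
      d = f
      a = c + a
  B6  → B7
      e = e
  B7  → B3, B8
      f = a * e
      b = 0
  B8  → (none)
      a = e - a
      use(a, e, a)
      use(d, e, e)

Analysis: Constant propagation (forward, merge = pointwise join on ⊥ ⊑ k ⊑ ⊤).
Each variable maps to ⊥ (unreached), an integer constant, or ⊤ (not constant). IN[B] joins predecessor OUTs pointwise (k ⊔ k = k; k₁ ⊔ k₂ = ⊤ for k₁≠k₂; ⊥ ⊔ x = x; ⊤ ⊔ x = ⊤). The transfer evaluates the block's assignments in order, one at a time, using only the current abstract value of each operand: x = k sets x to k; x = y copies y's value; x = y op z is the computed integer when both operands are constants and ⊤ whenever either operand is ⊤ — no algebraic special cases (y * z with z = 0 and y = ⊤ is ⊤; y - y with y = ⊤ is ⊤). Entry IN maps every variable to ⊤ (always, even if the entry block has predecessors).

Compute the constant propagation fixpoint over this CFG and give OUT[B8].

Answer: {a: ⊤, b: ⊤, c: ⊤, d: 4, e: 3, f: ⊤}

Derivation:
Per-block solution:
  B0:   IN=(all ⊤)   OUT={b:4; rest ⊤}
  B1:   IN={b:4; rest ⊤}   OUT={b:4, d:4, e:4; rest ⊤}
  B2:   IN={b:4, d:4, e:4; rest ⊤}   OUT={b:8, d:4, e:1; rest ⊤}
  B3:   IN={d:4; rest ⊤}   OUT={d:4, e:3; rest ⊤}
  B4:   IN={d:4, e:3; rest ⊤}   OUT={d:4, e:3; rest ⊤}
  B5:   IN={d:4, e:3; rest ⊤}   OUT={d:4, e:3, f:4; rest ⊤}
  B6:   IN={d:4, e:3, f:4; rest ⊤}   OUT={d:4, e:3, f:4; rest ⊤}
  B7:   IN={d:4, e:3, f:4; rest ⊤}   OUT={b:0, d:4, e:3; rest ⊤}
  B8:   IN={d:4, e:3; rest ⊤}   OUT={d:4, e:3; rest ⊤}

Merge at B8: IN[B8] = OUT[B5] ⊔ OUT[B7] = {a: ⊤, b: ⊤, c: ⊤, d: 4, e: 3, f: ⊤}
Applying B8's transfer function to that IN value gives OUT[B8] (row B8 above).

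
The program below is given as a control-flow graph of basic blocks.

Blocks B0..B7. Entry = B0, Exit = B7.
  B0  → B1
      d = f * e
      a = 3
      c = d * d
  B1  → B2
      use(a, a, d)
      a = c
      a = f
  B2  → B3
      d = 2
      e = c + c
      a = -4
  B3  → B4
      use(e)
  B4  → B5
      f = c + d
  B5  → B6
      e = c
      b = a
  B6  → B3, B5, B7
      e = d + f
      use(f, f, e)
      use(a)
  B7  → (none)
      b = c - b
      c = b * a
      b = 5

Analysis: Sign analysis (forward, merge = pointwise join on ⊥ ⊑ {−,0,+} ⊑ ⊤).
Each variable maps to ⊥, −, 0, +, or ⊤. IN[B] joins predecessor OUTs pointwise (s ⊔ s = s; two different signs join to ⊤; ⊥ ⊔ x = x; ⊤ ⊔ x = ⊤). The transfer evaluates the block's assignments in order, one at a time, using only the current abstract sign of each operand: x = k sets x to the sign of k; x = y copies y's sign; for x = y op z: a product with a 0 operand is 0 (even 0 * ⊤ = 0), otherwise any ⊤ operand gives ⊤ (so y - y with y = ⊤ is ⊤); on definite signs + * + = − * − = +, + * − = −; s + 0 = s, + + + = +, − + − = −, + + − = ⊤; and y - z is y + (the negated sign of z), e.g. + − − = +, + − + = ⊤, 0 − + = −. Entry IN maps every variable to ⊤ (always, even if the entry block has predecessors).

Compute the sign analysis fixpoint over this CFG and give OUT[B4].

Per-block solution:
  B0: | IN=(all ⊤) | OUT={a:+; rest ⊤}
  B1: | IN={a:+; rest ⊤} | OUT=(all ⊤)
  B2: | IN=(all ⊤) | OUT={a:-, d:+; rest ⊤}
  B3: | IN={a:-, d:+; rest ⊤} | OUT={a:-, d:+; rest ⊤}
  B4: | IN={a:-, d:+; rest ⊤} | OUT={a:-, d:+; rest ⊤}
  B5: | IN={a:-, d:+; rest ⊤} | OUT={a:-, b:-, d:+; rest ⊤}
  B6: | IN={a:-, b:-, d:+; rest ⊤} | OUT={a:-, b:-, d:+; rest ⊤}
  B7: | IN={a:-, b:-, d:+; rest ⊤} | OUT={a:-, b:+, d:+; rest ⊤}

Merge at B4: IN[B4] = OUT[B3] = {a: -, b: ⊤, c: ⊤, d: +, e: ⊤, f: ⊤}
Applying B4's transfer function to that IN value gives OUT[B4] (row B4 above).

Answer: {a: -, b: ⊤, c: ⊤, d: +, e: ⊤, f: ⊤}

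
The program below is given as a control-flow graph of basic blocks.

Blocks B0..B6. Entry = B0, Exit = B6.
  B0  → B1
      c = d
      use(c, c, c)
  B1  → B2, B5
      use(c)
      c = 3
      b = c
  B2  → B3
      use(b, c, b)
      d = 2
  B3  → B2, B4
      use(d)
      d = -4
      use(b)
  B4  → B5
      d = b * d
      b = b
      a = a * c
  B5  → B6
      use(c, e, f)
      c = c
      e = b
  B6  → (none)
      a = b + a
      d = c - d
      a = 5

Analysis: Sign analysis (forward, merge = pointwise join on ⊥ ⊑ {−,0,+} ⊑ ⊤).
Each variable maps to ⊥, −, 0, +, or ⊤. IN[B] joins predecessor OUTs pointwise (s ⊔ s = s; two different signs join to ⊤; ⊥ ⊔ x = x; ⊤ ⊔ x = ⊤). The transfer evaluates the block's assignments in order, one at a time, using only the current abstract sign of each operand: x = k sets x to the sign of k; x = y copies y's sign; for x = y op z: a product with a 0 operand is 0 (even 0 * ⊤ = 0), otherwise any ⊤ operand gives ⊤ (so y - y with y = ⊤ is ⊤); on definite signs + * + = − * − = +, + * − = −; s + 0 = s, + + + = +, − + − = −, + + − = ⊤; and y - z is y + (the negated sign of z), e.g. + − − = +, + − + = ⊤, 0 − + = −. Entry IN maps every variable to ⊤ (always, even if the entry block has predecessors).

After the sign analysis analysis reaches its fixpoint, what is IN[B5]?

Answer: {a: ⊤, b: +, c: +, d: ⊤, e: ⊤, f: ⊤}

Derivation:
Converged values:
  B0: | IN=(all ⊤) | OUT=(all ⊤)
  B1: | IN=(all ⊤) | OUT={b:+, c:+; rest ⊤}
  B2: | IN={b:+, c:+; rest ⊤} | OUT={b:+, c:+, d:+; rest ⊤}
  B3: | IN={b:+, c:+, d:+; rest ⊤} | OUT={b:+, c:+, d:-; rest ⊤}
  B4: | IN={b:+, c:+, d:-; rest ⊤} | OUT={b:+, c:+, d:-; rest ⊤}
  B5: | IN={b:+, c:+; rest ⊤} | OUT={b:+, c:+, e:+; rest ⊤}
  B6: | IN={b:+, c:+, e:+; rest ⊤} | OUT={a:+, b:+, c:+, e:+; rest ⊤}

Merge at B5: IN[B5] = OUT[B1] ⊔ OUT[B4] = {a: ⊤, b: +, c: +, d: ⊤, e: ⊤, f: ⊤}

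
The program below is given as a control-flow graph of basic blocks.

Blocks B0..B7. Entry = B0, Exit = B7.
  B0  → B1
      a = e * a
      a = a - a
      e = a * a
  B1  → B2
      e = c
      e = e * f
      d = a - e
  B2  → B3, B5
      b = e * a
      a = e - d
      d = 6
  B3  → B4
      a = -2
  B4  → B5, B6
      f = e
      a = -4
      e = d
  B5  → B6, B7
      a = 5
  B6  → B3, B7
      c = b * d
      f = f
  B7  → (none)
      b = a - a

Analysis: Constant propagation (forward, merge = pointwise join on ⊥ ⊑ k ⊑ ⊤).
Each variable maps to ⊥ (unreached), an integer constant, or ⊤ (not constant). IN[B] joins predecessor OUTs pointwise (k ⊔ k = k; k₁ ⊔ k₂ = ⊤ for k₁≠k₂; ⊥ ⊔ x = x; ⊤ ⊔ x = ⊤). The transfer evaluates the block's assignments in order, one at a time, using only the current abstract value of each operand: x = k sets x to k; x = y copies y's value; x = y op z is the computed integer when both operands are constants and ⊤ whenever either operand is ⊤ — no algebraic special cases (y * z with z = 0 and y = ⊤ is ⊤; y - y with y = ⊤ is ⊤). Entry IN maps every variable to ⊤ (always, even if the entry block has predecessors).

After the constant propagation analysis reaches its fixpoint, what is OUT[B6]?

Fixpoint table:
  B0:   IN=(all ⊤)   OUT=(all ⊤)
  B1:   IN=(all ⊤)   OUT=(all ⊤)
  B2:   IN=(all ⊤)   OUT={d:6; rest ⊤}
  B3:   IN={d:6; rest ⊤}   OUT={a:-2, d:6; rest ⊤}
  B4:   IN={a:-2, d:6; rest ⊤}   OUT={a:-4, d:6, e:6; rest ⊤}
  B5:   IN={d:6; rest ⊤}   OUT={a:5, d:6; rest ⊤}
  B6:   IN={d:6; rest ⊤}   OUT={d:6; rest ⊤}
  B7:   IN={d:6; rest ⊤}   OUT={d:6; rest ⊤}

Merge at B6: IN[B6] = OUT[B4] ⊔ OUT[B5] = {a: ⊤, b: ⊤, c: ⊤, d: 6, e: ⊤, f: ⊤}
Applying B6's transfer function to that IN value gives OUT[B6] (row B6 above).

Answer: {a: ⊤, b: ⊤, c: ⊤, d: 6, e: ⊤, f: ⊤}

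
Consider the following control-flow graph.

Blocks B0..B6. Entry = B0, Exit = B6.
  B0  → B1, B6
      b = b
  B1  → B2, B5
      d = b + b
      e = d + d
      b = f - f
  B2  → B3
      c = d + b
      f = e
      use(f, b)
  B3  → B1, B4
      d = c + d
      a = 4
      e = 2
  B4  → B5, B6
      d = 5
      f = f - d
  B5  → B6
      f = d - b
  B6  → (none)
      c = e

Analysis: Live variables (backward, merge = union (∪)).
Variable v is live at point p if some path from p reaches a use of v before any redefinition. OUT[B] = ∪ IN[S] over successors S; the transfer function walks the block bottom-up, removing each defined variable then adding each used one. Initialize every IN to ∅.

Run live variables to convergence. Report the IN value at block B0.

Per-block solution:
  B0:   IN={b, e, f}   OUT={b, e, f}
  B1:   IN={b, f}   OUT={b, d, e}
  B2:   IN={b, d, e}   OUT={b, c, d, f}
  B3:   IN={b, c, d, f}   OUT={b, e, f}
  B4:   IN={b, e, f}   OUT={b, d, e}
  B5:   IN={b, d, e}   OUT={e}
  B6:   IN={e}   OUT={}

Merge at B0: OUT[B0] = IN[B1] ⊔ IN[B6] = {b, e, f}
Applying B0's transfer function to that OUT value gives IN[B0] (row B0 above).

Answer: {b, e, f}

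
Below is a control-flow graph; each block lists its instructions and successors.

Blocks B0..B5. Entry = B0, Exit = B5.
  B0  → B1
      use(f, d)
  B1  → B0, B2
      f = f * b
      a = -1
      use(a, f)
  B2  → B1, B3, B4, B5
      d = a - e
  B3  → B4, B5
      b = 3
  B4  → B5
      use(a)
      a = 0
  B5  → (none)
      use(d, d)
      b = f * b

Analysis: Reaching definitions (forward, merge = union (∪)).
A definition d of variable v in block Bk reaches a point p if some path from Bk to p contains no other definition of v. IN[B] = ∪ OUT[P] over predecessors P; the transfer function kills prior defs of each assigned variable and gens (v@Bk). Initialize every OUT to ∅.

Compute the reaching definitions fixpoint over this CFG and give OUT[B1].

Per-block solution:
  B0: | IN={a@B1, d@B2, f@B1} | OUT={a@B1, d@B2, f@B1}
  B1: | IN={a@B1, d@B2, f@B1} | OUT={a@B1, d@B2, f@B1}
  B2: | IN={a@B1, d@B2, f@B1} | OUT={a@B1, d@B2, f@B1}
  B3: | IN={a@B1, d@B2, f@B1} | OUT={a@B1, b@B3, d@B2, f@B1}
  B4: | IN={a@B1, b@B3, d@B2, f@B1} | OUT={a@B4, b@B3, d@B2, f@B1}
  B5: | IN={a@B1, a@B4, b@B3, d@B2, f@B1} | OUT={a@B1, a@B4, b@B5, d@B2, f@B1}

Merge at B1: IN[B1] = OUT[B0] ⊔ OUT[B2] = {a@B1, d@B2, f@B1}
Applying B1's transfer function to that IN value gives OUT[B1] (row B1 above).

Answer: {a@B1, d@B2, f@B1}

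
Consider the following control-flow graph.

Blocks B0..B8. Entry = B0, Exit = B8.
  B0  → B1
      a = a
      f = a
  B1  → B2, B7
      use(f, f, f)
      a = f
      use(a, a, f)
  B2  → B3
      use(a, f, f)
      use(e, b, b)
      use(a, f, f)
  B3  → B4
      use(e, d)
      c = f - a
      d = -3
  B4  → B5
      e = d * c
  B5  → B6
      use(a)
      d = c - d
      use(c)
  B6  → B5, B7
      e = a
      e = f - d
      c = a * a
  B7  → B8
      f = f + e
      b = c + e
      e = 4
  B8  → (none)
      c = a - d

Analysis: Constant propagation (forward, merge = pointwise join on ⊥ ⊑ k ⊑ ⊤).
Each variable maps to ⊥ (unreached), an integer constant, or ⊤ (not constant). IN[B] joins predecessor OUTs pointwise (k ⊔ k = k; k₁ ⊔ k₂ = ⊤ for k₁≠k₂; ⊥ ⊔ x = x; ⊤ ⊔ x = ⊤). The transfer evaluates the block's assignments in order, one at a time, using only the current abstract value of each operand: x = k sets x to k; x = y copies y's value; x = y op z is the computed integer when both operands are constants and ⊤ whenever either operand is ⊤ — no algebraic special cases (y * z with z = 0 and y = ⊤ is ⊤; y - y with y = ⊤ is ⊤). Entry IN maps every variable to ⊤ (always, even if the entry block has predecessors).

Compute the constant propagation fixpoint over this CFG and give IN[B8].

Per-block solution:
  B0: | IN=(all ⊤) | OUT=(all ⊤)
  B1: | IN=(all ⊤) | OUT=(all ⊤)
  B2: | IN=(all ⊤) | OUT=(all ⊤)
  B3: | IN=(all ⊤) | OUT={d:-3; rest ⊤}
  B4: | IN={d:-3; rest ⊤} | OUT={d:-3; rest ⊤}
  B5: | IN=(all ⊤) | OUT=(all ⊤)
  B6: | IN=(all ⊤) | OUT=(all ⊤)
  B7: | IN=(all ⊤) | OUT={e:4; rest ⊤}
  B8: | IN={e:4; rest ⊤} | OUT={e:4; rest ⊤}

Merge at B8: IN[B8] = OUT[B7] = {a: ⊤, b: ⊤, c: ⊤, d: ⊤, e: 4, f: ⊤}

Answer: {a: ⊤, b: ⊤, c: ⊤, d: ⊤, e: 4, f: ⊤}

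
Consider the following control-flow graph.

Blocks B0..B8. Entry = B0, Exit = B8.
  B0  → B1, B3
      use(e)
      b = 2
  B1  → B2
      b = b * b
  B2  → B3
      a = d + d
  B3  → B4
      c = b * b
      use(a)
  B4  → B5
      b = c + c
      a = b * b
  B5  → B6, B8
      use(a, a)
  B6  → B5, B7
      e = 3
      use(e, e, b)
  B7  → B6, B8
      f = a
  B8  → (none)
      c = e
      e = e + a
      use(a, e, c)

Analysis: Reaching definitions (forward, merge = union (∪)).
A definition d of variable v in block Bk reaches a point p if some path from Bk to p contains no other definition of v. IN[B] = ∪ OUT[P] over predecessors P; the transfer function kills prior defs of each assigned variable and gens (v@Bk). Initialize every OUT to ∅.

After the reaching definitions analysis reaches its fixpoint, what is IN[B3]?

Per-block solution:
  B0:  IN={}  OUT={b@B0}
  B1:  IN={b@B0}  OUT={b@B1}
  B2:  IN={b@B1}  OUT={a@B2, b@B1}
  B3:  IN={a@B2, b@B0, b@B1}  OUT={a@B2, b@B0, b@B1, c@B3}
  B4:  IN={a@B2, b@B0, b@B1, c@B3}  OUT={a@B4, b@B4, c@B3}
  B5:  IN={a@B4, b@B4, c@B3, e@B6, f@B7}  OUT={a@B4, b@B4, c@B3, e@B6, f@B7}
  B6:  IN={a@B4, b@B4, c@B3, e@B6, f@B7}  OUT={a@B4, b@B4, c@B3, e@B6, f@B7}
  B7:  IN={a@B4, b@B4, c@B3, e@B6, f@B7}  OUT={a@B4, b@B4, c@B3, e@B6, f@B7}
  B8:  IN={a@B4, b@B4, c@B3, e@B6, f@B7}  OUT={a@B4, b@B4, c@B8, e@B8, f@B7}

Merge at B3: IN[B3] = OUT[B0] ⊔ OUT[B2] = {a@B2, b@B0, b@B1}

Answer: {a@B2, b@B0, b@B1}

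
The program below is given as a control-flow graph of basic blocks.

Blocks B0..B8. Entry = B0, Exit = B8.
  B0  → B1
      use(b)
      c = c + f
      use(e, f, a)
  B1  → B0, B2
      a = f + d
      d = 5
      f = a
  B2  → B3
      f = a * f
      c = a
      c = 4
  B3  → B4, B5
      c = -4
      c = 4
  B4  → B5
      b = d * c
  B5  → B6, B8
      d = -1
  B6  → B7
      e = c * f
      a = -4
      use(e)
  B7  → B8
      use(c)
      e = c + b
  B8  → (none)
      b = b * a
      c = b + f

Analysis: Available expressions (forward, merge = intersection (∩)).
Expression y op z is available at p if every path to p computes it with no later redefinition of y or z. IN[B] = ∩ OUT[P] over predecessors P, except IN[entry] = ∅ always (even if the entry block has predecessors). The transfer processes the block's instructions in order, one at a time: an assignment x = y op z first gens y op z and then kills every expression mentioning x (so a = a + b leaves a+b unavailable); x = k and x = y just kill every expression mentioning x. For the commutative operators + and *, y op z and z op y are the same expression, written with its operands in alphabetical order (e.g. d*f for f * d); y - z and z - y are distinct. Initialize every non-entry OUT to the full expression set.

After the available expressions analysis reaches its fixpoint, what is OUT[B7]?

Answer: {b+c, c*f}

Working:
Converged values:
  B0:   IN={}   OUT={}
  B1:   IN={}   OUT={}
  B2:   IN={}   OUT={}
  B3:   IN={}   OUT={}
  B4:   IN={}   OUT={c*d}
  B5:   IN={}   OUT={}
  B6:   IN={}   OUT={c*f}
  B7:   IN={c*f}   OUT={b+c, c*f}
  B8:   IN={}   OUT={b+f}

Merge at B7: IN[B7] = OUT[B6] = {c*f}
Applying B7's transfer function to that IN value gives OUT[B7] (row B7 above).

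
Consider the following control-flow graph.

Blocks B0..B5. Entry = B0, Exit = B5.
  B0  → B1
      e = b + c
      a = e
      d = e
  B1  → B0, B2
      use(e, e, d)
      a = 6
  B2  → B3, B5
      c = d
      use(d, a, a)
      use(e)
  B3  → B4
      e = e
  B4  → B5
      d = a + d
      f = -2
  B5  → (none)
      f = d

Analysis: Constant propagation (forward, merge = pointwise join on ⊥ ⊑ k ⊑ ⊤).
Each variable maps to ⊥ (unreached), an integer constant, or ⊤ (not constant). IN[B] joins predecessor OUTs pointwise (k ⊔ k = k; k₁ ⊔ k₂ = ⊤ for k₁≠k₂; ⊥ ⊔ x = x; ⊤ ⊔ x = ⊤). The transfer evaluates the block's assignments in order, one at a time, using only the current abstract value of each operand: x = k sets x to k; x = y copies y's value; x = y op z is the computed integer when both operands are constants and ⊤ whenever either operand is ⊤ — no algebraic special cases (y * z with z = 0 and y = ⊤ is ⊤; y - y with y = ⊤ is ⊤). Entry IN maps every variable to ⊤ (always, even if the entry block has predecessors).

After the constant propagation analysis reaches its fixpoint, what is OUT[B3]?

Converged values:
  B0: | IN=(all ⊤) | OUT=(all ⊤)
  B1: | IN=(all ⊤) | OUT={a:6; rest ⊤}
  B2: | IN={a:6; rest ⊤} | OUT={a:6; rest ⊤}
  B3: | IN={a:6; rest ⊤} | OUT={a:6; rest ⊤}
  B4: | IN={a:6; rest ⊤} | OUT={a:6, f:-2; rest ⊤}
  B5: | IN={a:6; rest ⊤} | OUT={a:6; rest ⊤}

Merge at B3: IN[B3] = OUT[B2] = {a: 6, b: ⊤, c: ⊤, d: ⊤, e: ⊤, f: ⊤}
Applying B3's transfer function to that IN value gives OUT[B3] (row B3 above).

Answer: {a: 6, b: ⊤, c: ⊤, d: ⊤, e: ⊤, f: ⊤}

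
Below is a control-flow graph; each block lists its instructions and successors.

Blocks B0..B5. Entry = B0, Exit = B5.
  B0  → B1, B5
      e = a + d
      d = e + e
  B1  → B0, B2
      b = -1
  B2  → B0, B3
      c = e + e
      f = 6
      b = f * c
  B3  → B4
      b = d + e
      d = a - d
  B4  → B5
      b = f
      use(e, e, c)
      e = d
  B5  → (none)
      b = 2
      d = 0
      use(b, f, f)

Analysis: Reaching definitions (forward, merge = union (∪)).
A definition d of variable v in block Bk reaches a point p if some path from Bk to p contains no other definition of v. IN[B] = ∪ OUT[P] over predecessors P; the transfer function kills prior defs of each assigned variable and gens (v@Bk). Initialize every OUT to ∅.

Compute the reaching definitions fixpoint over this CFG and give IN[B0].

Answer: {b@B1, b@B2, c@B2, d@B0, e@B0, f@B2}

Derivation:
Per-block solution:
  B0:   IN={b@B1, b@B2, c@B2, d@B0, e@B0, f@B2}   OUT={b@B1, b@B2, c@B2, d@B0, e@B0, f@B2}
  B1:   IN={b@B1, b@B2, c@B2, d@B0, e@B0, f@B2}   OUT={b@B1, c@B2, d@B0, e@B0, f@B2}
  B2:   IN={b@B1, c@B2, d@B0, e@B0, f@B2}   OUT={b@B2, c@B2, d@B0, e@B0, f@B2}
  B3:   IN={b@B2, c@B2, d@B0, e@B0, f@B2}   OUT={b@B3, c@B2, d@B3, e@B0, f@B2}
  B4:   IN={b@B3, c@B2, d@B3, e@B0, f@B2}   OUT={b@B4, c@B2, d@B3, e@B4, f@B2}
  B5:   IN={b@B1, b@B2, b@B4, c@B2, d@B0, d@B3, e@B0, e@B4, f@B2}   OUT={b@B5, c@B2, d@B5, e@B0, e@B4, f@B2}

Merge at B0 (entry node, so the boundary value {} is joined with the incoming edge(s)): IN[B0] = {} ⊔ OUT[B1] ⊔ OUT[B2] = {b@B1, b@B2, c@B2, d@B0, e@B0, f@B2}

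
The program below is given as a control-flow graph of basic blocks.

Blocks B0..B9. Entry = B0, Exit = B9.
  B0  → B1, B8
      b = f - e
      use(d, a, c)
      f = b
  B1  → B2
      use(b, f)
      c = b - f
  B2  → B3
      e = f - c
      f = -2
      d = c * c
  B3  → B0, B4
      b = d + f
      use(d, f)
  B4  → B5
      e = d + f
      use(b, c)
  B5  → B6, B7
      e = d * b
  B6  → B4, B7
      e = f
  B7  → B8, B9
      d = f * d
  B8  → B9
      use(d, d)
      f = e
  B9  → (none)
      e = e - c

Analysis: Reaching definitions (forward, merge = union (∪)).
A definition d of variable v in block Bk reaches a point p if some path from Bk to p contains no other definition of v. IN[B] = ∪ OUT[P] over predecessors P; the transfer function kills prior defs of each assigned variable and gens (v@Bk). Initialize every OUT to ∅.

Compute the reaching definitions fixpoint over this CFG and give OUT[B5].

Converged values:
  B0:  IN={b@B3, c@B1, d@B2, e@B2, f@B2}  OUT={b@B0, c@B1, d@B2, e@B2, f@B0}
  B1:  IN={b@B0, c@B1, d@B2, e@B2, f@B0}  OUT={b@B0, c@B1, d@B2, e@B2, f@B0}
  B2:  IN={b@B0, c@B1, d@B2, e@B2, f@B0}  OUT={b@B0, c@B1, d@B2, e@B2, f@B2}
  B3:  IN={b@B0, c@B1, d@B2, e@B2, f@B2}  OUT={b@B3, c@B1, d@B2, e@B2, f@B2}
  B4:  IN={b@B3, c@B1, d@B2, e@B2, e@B6, f@B2}  OUT={b@B3, c@B1, d@B2, e@B4, f@B2}
  B5:  IN={b@B3, c@B1, d@B2, e@B4, f@B2}  OUT={b@B3, c@B1, d@B2, e@B5, f@B2}
  B6:  IN={b@B3, c@B1, d@B2, e@B5, f@B2}  OUT={b@B3, c@B1, d@B2, e@B6, f@B2}
  B7:  IN={b@B3, c@B1, d@B2, e@B5, e@B6, f@B2}  OUT={b@B3, c@B1, d@B7, e@B5, e@B6, f@B2}
  B8:  IN={b@B0, b@B3, c@B1, d@B2, d@B7, e@B2, e@B5, e@B6, f@B0, f@B2}  OUT={b@B0, b@B3, c@B1, d@B2, d@B7, e@B2, e@B5, e@B6, f@B8}
  B9:  IN={b@B0, b@B3, c@B1, d@B2, d@B7, e@B2, e@B5, e@B6, f@B2, f@B8}  OUT={b@B0, b@B3, c@B1, d@B2, d@B7, e@B9, f@B2, f@B8}

Merge at B5: IN[B5] = OUT[B4] = {b@B3, c@B1, d@B2, e@B4, f@B2}
Applying B5's transfer function to that IN value gives OUT[B5] (row B5 above).

Answer: {b@B3, c@B1, d@B2, e@B5, f@B2}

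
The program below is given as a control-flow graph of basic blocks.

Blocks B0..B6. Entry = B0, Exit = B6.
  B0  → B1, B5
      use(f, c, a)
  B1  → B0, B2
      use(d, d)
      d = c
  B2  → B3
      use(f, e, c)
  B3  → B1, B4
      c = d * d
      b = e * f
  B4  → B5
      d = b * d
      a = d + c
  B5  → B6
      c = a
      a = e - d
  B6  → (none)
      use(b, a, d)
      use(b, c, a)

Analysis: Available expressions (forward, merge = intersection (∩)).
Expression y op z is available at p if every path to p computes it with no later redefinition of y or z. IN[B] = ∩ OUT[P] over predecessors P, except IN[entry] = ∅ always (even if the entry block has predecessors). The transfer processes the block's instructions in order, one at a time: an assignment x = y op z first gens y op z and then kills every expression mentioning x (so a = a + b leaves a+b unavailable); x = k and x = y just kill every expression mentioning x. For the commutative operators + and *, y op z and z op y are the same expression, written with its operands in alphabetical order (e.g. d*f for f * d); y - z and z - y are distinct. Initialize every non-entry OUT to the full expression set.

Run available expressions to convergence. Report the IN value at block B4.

Fixpoint table:
  B0:   IN={}   OUT={}
  B1:   IN={}   OUT={}
  B2:   IN={}   OUT={}
  B3:   IN={}   OUT={d*d, e*f}
  B4:   IN={d*d, e*f}   OUT={c+d, e*f}
  B5:   IN={}   OUT={e-d}
  B6:   IN={e-d}   OUT={e-d}

Merge at B4: IN[B4] = OUT[B3] = {d*d, e*f}

Answer: {d*d, e*f}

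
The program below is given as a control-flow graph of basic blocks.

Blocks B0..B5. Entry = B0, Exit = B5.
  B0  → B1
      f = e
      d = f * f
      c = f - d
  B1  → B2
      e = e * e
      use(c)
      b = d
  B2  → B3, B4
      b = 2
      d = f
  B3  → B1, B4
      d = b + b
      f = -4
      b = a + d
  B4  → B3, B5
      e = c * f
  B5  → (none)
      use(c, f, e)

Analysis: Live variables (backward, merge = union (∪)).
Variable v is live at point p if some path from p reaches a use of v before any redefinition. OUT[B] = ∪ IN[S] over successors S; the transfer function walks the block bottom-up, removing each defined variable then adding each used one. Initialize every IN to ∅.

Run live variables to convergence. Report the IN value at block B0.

Answer: {a, e}

Derivation:
Fixpoint table:
  B0: | IN={a, e} | OUT={a, c, d, e, f}
  B1: | IN={a, c, d, e, f} | OUT={a, c, e, f}
  B2: | IN={a, c, e, f} | OUT={a, b, c, e, f}
  B3: | IN={a, b, c, e} | OUT={a, b, c, d, e, f}
  B4: | IN={a, b, c, f} | OUT={a, b, c, e, f}
  B5: | IN={c, e, f} | OUT={}

Merge at B0: OUT[B0] = IN[B1] = {a, c, d, e, f}
Applying B0's transfer function to that OUT value gives IN[B0] (row B0 above).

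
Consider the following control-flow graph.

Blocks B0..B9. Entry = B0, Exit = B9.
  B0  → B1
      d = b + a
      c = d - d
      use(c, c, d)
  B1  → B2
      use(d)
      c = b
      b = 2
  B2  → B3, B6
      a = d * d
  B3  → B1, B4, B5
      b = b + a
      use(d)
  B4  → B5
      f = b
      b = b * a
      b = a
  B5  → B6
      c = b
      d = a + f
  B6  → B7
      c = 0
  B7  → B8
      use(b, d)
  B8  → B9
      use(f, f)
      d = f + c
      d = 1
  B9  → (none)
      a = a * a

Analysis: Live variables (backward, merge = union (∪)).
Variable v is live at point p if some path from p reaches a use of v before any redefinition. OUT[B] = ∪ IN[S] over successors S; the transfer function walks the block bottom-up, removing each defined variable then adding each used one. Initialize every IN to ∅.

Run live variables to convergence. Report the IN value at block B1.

Per-block solution:
  B0: | IN={a, b, f} | OUT={b, d, f}
  B1: | IN={b, d, f} | OUT={b, d, f}
  B2: | IN={b, d, f} | OUT={a, b, d, f}
  B3: | IN={a, b, d, f} | OUT={a, b, d, f}
  B4: | IN={a, b} | OUT={a, b, f}
  B5: | IN={a, b, f} | OUT={a, b, d, f}
  B6: | IN={a, b, d, f} | OUT={a, b, c, d, f}
  B7: | IN={a, b, c, d, f} | OUT={a, c, f}
  B8: | IN={a, c, f} | OUT={a}
  B9: | IN={a} | OUT={}

Merge at B1: OUT[B1] = IN[B2] = {b, d, f}
Applying B1's transfer function to that OUT value gives IN[B1] (row B1 above).

Answer: {b, d, f}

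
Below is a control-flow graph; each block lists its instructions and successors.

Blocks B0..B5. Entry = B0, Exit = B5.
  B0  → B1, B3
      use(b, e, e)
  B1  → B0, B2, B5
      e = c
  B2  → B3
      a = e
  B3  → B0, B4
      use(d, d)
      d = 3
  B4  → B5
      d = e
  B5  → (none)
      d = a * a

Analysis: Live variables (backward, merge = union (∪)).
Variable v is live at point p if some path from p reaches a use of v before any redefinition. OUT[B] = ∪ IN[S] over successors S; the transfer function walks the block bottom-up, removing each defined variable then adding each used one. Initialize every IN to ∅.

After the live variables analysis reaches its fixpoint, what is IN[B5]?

Converged values:
  B0:   IN={a, b, c, d, e}   OUT={a, b, c, d, e}
  B1:   IN={a, b, c, d}   OUT={a, b, c, d, e}
  B2:   IN={b, c, d, e}   OUT={a, b, c, d, e}
  B3:   IN={a, b, c, d, e}   OUT={a, b, c, d, e}
  B4:   IN={a, e}   OUT={a}
  B5:   IN={a}   OUT={}

B5 is the boundary node: OUT[B5] = {}
Applying B5's transfer function to that OUT value gives IN[B5] (row B5 above).

Answer: {a}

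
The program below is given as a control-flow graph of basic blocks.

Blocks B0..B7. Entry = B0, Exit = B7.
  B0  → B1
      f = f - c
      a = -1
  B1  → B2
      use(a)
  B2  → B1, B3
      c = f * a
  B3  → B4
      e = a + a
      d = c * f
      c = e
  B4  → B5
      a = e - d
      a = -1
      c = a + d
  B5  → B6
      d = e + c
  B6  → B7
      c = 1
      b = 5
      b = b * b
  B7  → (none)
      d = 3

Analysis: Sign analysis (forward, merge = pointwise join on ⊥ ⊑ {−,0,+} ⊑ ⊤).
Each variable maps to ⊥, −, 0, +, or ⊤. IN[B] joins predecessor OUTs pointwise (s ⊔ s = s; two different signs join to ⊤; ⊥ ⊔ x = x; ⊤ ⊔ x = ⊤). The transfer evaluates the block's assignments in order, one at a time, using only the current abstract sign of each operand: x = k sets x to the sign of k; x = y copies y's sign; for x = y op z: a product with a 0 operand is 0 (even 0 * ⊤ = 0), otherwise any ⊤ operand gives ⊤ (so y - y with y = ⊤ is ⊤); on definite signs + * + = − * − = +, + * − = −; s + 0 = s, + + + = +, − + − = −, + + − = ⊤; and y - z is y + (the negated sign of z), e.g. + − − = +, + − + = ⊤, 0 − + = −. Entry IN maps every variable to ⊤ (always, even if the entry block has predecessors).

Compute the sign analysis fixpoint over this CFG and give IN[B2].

Fixpoint table:
  B0:  IN=(all ⊤)  OUT={a:-; rest ⊤}
  B1:  IN={a:-; rest ⊤}  OUT={a:-; rest ⊤}
  B2:  IN={a:-; rest ⊤}  OUT={a:-; rest ⊤}
  B3:  IN={a:-; rest ⊤}  OUT={a:-, c:-, e:-; rest ⊤}
  B4:  IN={a:-, c:-, e:-; rest ⊤}  OUT={a:-, e:-; rest ⊤}
  B5:  IN={a:-, e:-; rest ⊤}  OUT={a:-, e:-; rest ⊤}
  B6:  IN={a:-, e:-; rest ⊤}  OUT={a:-, b:+, c:+, e:-; rest ⊤}
  B7:  IN={a:-, b:+, c:+, e:-; rest ⊤}  OUT={a:-, b:+, c:+, d:+, e:-; rest ⊤}

Merge at B2: IN[B2] = OUT[B1] = {a: -, b: ⊤, c: ⊤, d: ⊤, e: ⊤, f: ⊤}

Answer: {a: -, b: ⊤, c: ⊤, d: ⊤, e: ⊤, f: ⊤}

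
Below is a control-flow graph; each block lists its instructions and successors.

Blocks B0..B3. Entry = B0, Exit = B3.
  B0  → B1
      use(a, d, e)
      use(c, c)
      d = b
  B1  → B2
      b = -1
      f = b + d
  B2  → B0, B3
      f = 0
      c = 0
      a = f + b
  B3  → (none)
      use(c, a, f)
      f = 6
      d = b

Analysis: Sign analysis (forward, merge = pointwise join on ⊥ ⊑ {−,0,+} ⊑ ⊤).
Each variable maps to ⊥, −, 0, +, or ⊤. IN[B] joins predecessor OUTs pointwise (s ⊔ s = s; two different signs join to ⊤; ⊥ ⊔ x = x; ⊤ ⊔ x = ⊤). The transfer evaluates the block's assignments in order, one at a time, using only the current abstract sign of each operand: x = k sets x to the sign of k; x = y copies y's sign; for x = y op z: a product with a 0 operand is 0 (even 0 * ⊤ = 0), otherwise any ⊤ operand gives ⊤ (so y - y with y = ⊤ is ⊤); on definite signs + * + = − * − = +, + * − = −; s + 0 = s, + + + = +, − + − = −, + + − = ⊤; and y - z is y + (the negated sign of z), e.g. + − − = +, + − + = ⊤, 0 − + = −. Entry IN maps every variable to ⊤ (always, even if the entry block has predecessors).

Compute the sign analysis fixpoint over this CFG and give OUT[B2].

Fixpoint table:
  B0:  IN=(all ⊤)  OUT=(all ⊤)
  B1:  IN=(all ⊤)  OUT={b:-; rest ⊤}
  B2:  IN={b:-; rest ⊤}  OUT={a:-, b:-, c:0, f:0; rest ⊤}
  B3:  IN={a:-, b:-, c:0, f:0; rest ⊤}  OUT={a:-, b:-, c:0, d:-, f:+; rest ⊤}

Merge at B2: IN[B2] = OUT[B1] = {a: ⊤, b: -, c: ⊤, d: ⊤, e: ⊤, f: ⊤}
Applying B2's transfer function to that IN value gives OUT[B2] (row B2 above).

Answer: {a: -, b: -, c: 0, d: ⊤, e: ⊤, f: 0}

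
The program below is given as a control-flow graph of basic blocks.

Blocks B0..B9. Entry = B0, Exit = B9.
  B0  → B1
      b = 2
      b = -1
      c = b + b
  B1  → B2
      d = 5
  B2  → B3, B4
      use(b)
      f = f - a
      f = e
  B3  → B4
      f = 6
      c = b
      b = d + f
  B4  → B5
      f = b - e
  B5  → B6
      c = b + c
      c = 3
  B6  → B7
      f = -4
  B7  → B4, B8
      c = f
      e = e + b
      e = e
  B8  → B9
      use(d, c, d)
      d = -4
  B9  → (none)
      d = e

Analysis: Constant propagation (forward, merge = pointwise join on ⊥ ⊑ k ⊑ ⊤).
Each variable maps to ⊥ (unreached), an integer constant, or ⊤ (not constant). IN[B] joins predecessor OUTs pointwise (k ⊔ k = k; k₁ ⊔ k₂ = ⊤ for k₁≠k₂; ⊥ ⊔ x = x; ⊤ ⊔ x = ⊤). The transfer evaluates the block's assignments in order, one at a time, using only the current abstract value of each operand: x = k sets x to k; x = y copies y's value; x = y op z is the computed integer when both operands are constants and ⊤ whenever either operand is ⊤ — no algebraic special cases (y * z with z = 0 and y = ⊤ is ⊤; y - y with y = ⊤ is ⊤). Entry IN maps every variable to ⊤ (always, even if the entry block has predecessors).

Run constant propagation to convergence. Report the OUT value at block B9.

Fixpoint table:
  B0: | IN=(all ⊤) | OUT={b:-1, c:-2; rest ⊤}
  B1: | IN={b:-1, c:-2; rest ⊤} | OUT={b:-1, c:-2, d:5; rest ⊤}
  B2: | IN={b:-1, c:-2, d:5; rest ⊤} | OUT={b:-1, c:-2, d:5; rest ⊤}
  B3: | IN={b:-1, c:-2, d:5; rest ⊤} | OUT={b:11, c:-1, d:5, f:6; rest ⊤}
  B4: | IN={d:5; rest ⊤} | OUT={d:5; rest ⊤}
  B5: | IN={d:5; rest ⊤} | OUT={c:3, d:5; rest ⊤}
  B6: | IN={c:3, d:5; rest ⊤} | OUT={c:3, d:5, f:-4; rest ⊤}
  B7: | IN={c:3, d:5, f:-4; rest ⊤} | OUT={c:-4, d:5, f:-4; rest ⊤}
  B8: | IN={c:-4, d:5, f:-4; rest ⊤} | OUT={c:-4, d:-4, f:-4; rest ⊤}
  B9: | IN={c:-4, d:-4, f:-4; rest ⊤} | OUT={c:-4, f:-4; rest ⊤}

Merge at B9: IN[B9] = OUT[B8] = {a: ⊤, b: ⊤, c: -4, d: -4, e: ⊤, f: -4}
Applying B9's transfer function to that IN value gives OUT[B9] (row B9 above).

Answer: {a: ⊤, b: ⊤, c: -4, d: ⊤, e: ⊤, f: -4}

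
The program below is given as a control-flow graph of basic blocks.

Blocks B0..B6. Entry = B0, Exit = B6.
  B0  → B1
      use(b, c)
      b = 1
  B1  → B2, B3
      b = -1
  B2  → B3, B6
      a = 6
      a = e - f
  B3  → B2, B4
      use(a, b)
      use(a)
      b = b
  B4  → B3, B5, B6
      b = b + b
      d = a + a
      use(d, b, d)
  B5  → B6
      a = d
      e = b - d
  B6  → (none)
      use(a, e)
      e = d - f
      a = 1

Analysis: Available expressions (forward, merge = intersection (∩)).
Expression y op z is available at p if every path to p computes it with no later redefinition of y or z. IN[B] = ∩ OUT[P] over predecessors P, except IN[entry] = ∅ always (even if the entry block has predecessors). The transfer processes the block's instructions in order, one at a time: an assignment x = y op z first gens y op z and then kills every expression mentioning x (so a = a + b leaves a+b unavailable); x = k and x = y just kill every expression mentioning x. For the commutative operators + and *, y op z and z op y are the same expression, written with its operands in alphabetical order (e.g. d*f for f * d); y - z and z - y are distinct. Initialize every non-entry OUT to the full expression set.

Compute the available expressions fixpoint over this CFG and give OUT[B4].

Converged values:
  B0:  IN={}  OUT={}
  B1:  IN={}  OUT={}
  B2:  IN={}  OUT={e-f}
  B3:  IN={}  OUT={}
  B4:  IN={}  OUT={a+a}
  B5:  IN={a+a}  OUT={b-d}
  B6:  IN={}  OUT={d-f}

Merge at B4: IN[B4] = OUT[B3] = {}
Applying B4's transfer function to that IN value gives OUT[B4] (row B4 above).

Answer: {a+a}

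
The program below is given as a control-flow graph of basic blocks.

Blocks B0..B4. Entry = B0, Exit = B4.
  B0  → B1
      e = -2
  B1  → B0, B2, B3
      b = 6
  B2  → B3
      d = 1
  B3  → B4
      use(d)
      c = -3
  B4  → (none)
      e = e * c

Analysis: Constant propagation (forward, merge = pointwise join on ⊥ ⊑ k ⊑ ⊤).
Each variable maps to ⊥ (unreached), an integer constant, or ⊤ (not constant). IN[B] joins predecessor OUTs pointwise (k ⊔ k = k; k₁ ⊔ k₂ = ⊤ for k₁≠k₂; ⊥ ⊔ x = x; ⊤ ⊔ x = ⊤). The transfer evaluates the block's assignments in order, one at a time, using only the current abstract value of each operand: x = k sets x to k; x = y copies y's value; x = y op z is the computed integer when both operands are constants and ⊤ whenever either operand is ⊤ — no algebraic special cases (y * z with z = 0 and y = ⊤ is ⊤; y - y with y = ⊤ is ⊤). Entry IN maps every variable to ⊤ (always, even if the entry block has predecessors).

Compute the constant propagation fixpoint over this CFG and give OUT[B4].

Answer: {a: ⊤, b: 6, c: -3, d: ⊤, e: 6, f: ⊤}

Trace:
Fixpoint table:
  B0:   IN=(all ⊤)   OUT={e:-2; rest ⊤}
  B1:   IN={e:-2; rest ⊤}   OUT={b:6, e:-2; rest ⊤}
  B2:   IN={b:6, e:-2; rest ⊤}   OUT={b:6, d:1, e:-2; rest ⊤}
  B3:   IN={b:6, e:-2; rest ⊤}   OUT={b:6, c:-3, e:-2; rest ⊤}
  B4:   IN={b:6, c:-3, e:-2; rest ⊤}   OUT={b:6, c:-3, e:6; rest ⊤}

Merge at B4: IN[B4] = OUT[B3] = {a: ⊤, b: 6, c: -3, d: ⊤, e: -2, f: ⊤}
Applying B4's transfer function to that IN value gives OUT[B4] (row B4 above).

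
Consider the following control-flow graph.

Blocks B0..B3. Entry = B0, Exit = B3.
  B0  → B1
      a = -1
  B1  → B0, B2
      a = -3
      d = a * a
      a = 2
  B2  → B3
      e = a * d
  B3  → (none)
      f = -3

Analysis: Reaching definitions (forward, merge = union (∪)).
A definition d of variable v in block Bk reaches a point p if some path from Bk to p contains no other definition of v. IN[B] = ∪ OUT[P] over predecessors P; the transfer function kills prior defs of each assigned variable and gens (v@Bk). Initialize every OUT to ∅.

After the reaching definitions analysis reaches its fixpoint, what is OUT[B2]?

Answer: {a@B1, d@B1, e@B2}

Derivation:
Converged values:
  B0:   IN={a@B1, d@B1}   OUT={a@B0, d@B1}
  B1:   IN={a@B0, d@B1}   OUT={a@B1, d@B1}
  B2:   IN={a@B1, d@B1}   OUT={a@B1, d@B1, e@B2}
  B3:   IN={a@B1, d@B1, e@B2}   OUT={a@B1, d@B1, e@B2, f@B3}

Merge at B2: IN[B2] = OUT[B1] = {a@B1, d@B1}
Applying B2's transfer function to that IN value gives OUT[B2] (row B2 above).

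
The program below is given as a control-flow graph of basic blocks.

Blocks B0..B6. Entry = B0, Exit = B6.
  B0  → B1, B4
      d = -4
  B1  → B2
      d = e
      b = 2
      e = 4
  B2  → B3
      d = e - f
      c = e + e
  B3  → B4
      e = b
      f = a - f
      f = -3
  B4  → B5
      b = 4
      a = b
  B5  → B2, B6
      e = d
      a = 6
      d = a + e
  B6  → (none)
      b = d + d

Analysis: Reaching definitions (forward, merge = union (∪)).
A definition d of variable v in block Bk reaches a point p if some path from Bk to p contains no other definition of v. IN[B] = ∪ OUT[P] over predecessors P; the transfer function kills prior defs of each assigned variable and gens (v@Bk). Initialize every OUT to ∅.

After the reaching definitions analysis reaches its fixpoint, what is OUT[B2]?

Per-block solution:
  B0:  IN={}  OUT={d@B0}
  B1:  IN={d@B0}  OUT={b@B1, d@B1, e@B1}
  B2:  IN={a@B5, b@B1, b@B4, c@B2, d@B1, d@B5, e@B1, e@B5, f@B3}  OUT={a@B5, b@B1, b@B4, c@B2, d@B2, e@B1, e@B5, f@B3}
  B3:  IN={a@B5, b@B1, b@B4, c@B2, d@B2, e@B1, e@B5, f@B3}  OUT={a@B5, b@B1, b@B4, c@B2, d@B2, e@B3, f@B3}
  B4:  IN={a@B5, b@B1, b@B4, c@B2, d@B0, d@B2, e@B3, f@B3}  OUT={a@B4, b@B4, c@B2, d@B0, d@B2, e@B3, f@B3}
  B5:  IN={a@B4, b@B4, c@B2, d@B0, d@B2, e@B3, f@B3}  OUT={a@B5, b@B4, c@B2, d@B5, e@B5, f@B3}
  B6:  IN={a@B5, b@B4, c@B2, d@B5, e@B5, f@B3}  OUT={a@B5, b@B6, c@B2, d@B5, e@B5, f@B3}

Merge at B2: IN[B2] = OUT[B1] ⊔ OUT[B5] = {a@B5, b@B1, b@B4, c@B2, d@B1, d@B5, e@B1, e@B5, f@B3}
Applying B2's transfer function to that IN value gives OUT[B2] (row B2 above).

Answer: {a@B5, b@B1, b@B4, c@B2, d@B2, e@B1, e@B5, f@B3}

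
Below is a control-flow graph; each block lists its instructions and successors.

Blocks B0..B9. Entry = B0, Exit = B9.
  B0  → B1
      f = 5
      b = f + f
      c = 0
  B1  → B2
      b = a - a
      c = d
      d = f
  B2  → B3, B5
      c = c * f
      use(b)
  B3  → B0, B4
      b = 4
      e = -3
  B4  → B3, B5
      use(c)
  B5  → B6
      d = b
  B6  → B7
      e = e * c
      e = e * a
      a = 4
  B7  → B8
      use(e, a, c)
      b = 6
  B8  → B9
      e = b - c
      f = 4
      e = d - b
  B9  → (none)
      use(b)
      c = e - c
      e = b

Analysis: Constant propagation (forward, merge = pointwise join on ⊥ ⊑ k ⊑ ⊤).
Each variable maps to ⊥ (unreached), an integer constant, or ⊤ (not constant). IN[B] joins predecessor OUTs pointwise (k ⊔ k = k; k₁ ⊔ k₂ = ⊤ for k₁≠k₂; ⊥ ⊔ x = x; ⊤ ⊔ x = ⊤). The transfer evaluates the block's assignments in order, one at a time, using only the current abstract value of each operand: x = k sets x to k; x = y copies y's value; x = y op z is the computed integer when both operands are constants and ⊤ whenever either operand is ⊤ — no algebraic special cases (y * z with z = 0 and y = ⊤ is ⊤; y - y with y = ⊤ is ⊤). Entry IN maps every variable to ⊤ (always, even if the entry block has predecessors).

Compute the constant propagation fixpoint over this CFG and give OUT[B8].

Per-block solution:
  B0:   IN=(all ⊤)   OUT={b:10, c:0, f:5; rest ⊤}
  B1:   IN={b:10, c:0, f:5; rest ⊤}   OUT={d:5, f:5; rest ⊤}
  B2:   IN={d:5, f:5; rest ⊤}   OUT={d:5, f:5; rest ⊤}
  B3:   IN={d:5, f:5; rest ⊤}   OUT={b:4, d:5, e:-3, f:5; rest ⊤}
  B4:   IN={b:4, d:5, e:-3, f:5; rest ⊤}   OUT={b:4, d:5, e:-3, f:5; rest ⊤}
  B5:   IN={d:5, f:5; rest ⊤}   OUT={f:5; rest ⊤}
  B6:   IN={f:5; rest ⊤}   OUT={a:4, f:5; rest ⊤}
  B7:   IN={a:4, f:5; rest ⊤}   OUT={a:4, b:6, f:5; rest ⊤}
  B8:   IN={a:4, b:6, f:5; rest ⊤}   OUT={a:4, b:6, f:4; rest ⊤}
  B9:   IN={a:4, b:6, f:4; rest ⊤}   OUT={a:4, b:6, e:6, f:4; rest ⊤}

Merge at B8: IN[B8] = OUT[B7] = {a: 4, b: 6, c: ⊤, d: ⊤, e: ⊤, f: 5}
Applying B8's transfer function to that IN value gives OUT[B8] (row B8 above).

Answer: {a: 4, b: 6, c: ⊤, d: ⊤, e: ⊤, f: 4}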